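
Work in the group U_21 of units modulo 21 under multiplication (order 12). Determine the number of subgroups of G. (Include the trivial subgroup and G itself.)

|G| = 12, so by Lagrange every subgroup order divides 12. Divisors: 1, 2, 3, 4, 6, 12.
Subgroups by order — order 1: 1; order 2: 3; order 3: 1; order 4: 1; order 6: 3; order 12: 1.
Total: 1 + 3 + 1 + 1 + 3 + 1 = 10.

10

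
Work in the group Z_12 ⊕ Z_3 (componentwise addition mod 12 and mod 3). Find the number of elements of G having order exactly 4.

2

An element (a,b) has order lcm(ord(a), ord(b)); count pairs with lcm equal to 4.
Enumerating gives 2 such elements.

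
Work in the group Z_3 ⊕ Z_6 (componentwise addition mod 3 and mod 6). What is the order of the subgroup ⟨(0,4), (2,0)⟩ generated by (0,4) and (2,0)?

9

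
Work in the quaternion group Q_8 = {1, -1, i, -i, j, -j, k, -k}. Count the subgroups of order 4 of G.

3

|G| = 8 and 4 | 8, so subgroups of order 4 are possible by Lagrange.
The subgroups of order 4 are: {1, -1, i, -i}; {1, -1, j, -j}; {1, -1, k, -k}.
So G has 3 subgroups of order 4.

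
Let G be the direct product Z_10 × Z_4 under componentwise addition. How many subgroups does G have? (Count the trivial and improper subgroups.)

16

|G| = 40, so by Lagrange every subgroup order divides 40. Divisors: 1, 2, 4, 5, 8, 10, 20, 40.
Subgroups by order — order 1: 1; order 2: 3; order 4: 3; order 5: 1; order 8: 1; order 10: 3; order 20: 3; order 40: 1.
Total: 1 + 3 + 3 + 1 + 1 + 3 + 3 + 1 = 16.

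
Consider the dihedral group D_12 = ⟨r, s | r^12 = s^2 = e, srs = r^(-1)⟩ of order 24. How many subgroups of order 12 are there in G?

|G| = 24 and 12 | 24, so subgroups of order 12 are possible by Lagrange.
The subgroups of order 12 are: {e, r, r^2, r^3, r^4, r^5, r^6, r^7, r^8, r^9, r^10, r^11}; {e, r^2, r^4, r^6, r^8, r^10, s, r^2s, r^4s, r^6s, r^8s, r^10s}; {e, r^2, r^4, r^6, r^8, r^10, rs, r^3s, r^5s, r^7s, r^9s, r^11s}.
So G has 3 subgroups of order 12.

3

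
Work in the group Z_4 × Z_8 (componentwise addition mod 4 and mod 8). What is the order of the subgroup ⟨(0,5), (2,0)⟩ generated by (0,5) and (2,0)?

16

|⟨(0,5)⟩| = 8 and |⟨(2,0)⟩| = 2, so |H| is a multiple of lcm(8, 2) = 8 and divides |G| = 32.
Closing under the operation: H = {(0,0), (0,1), (0,2), (0,3), (0,4), (0,5), (0,6), (0,7), (2,0), (2,1), (2,2), (2,3), (2,4), (2,5), (2,6), (2,7)}, so |H| = 16.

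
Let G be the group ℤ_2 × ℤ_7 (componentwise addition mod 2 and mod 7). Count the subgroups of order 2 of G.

1

|G| = 14 and 2 | 14, so subgroups of order 2 are possible by Lagrange.
The subgroups of order 2 are: {(0,0), (1,0)}.
So G has 1 subgroup of order 2.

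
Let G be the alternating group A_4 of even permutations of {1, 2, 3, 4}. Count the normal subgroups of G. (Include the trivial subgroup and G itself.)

G has 10 subgroups. Checking conjugation-invariance by order — order 1: 1/1 normal; order 2: 0/3 normal; order 3: 0/4 normal; order 4: 1/1 normal; order 12: 1/1 normal.
Total normal subgroups: 3.

3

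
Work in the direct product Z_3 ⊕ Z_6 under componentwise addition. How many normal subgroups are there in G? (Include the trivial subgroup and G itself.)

G is abelian, so every subgroup is normal.
G has 12 subgroups in total, hence 12 normal subgroups.

12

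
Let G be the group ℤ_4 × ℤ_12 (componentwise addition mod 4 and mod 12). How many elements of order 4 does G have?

12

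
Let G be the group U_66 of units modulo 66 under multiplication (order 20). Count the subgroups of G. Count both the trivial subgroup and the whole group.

10

|G| = 20, so by Lagrange every subgroup order divides 20. Divisors: 1, 2, 4, 5, 10, 20.
Subgroups by order — order 1: 1; order 2: 3; order 4: 1; order 5: 1; order 10: 3; order 20: 1.
Total: 1 + 3 + 1 + 1 + 3 + 1 = 10.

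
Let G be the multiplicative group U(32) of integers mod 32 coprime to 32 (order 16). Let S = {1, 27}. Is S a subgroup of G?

No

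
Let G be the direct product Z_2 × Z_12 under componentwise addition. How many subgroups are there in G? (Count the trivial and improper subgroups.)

|G| = 24, so by Lagrange every subgroup order divides 24. Divisors: 1, 2, 3, 4, 6, 8, 12, 24.
Subgroups by order — order 1: 1; order 2: 3; order 3: 1; order 4: 3; order 6: 3; order 8: 1; order 12: 3; order 24: 1.
Total: 1 + 3 + 1 + 3 + 3 + 1 + 3 + 1 = 16.

16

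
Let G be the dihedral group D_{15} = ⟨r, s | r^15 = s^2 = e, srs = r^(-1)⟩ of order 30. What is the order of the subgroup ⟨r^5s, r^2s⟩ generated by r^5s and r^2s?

|⟨r^5s⟩| = 2 and |⟨r^2s⟩| = 2, so |H| is a multiple of lcm(2, 2) = 2 and divides |G| = 30.
Closing under the operation: H = {e, r^3, r^6, r^9, r^12, r^2s, r^5s, r^8s, r^11s, r^14s}, so |H| = 10.

10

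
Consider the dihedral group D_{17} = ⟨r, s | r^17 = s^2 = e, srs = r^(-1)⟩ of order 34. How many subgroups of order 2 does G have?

|G| = 34 and 2 | 34, so subgroups of order 2 are possible by Lagrange.
The subgroups of order 2 are: {e, r^10s}; {e, r^11s}; {e, r^12s}; {e, r^13s}; … (17 in all).
So G has 17 subgroups of order 2.

17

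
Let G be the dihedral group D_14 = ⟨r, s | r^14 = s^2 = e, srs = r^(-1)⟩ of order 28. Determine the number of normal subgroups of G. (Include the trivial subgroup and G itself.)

G has 28 subgroups. Checking conjugation-invariance by order — order 1: 1/1 normal; order 2: 1/15 normal; order 4: 0/7 normal; order 7: 1/1 normal; order 14: 3/3 normal; order 28: 1/1 normal.
Total normal subgroups: 7.

7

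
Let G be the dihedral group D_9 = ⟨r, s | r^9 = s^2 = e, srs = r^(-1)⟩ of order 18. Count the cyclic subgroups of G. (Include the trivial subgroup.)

12

Group the elements of G by the cyclic subgroup they generate; each cyclic subgroup of order d accounts for φ(d) elements.
Cyclic subgroups by order — order 1: 1; order 2: 9; order 3: 1; order 9: 1.
Total: 12.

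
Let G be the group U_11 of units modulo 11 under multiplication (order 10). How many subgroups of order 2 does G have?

1

|G| = 10 and 2 | 10, so subgroups of order 2 are possible by Lagrange.
The subgroups of order 2 are: {1, 10}.
So G has 1 subgroup of order 2.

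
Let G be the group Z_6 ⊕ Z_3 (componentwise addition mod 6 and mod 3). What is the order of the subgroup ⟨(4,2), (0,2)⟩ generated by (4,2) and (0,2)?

9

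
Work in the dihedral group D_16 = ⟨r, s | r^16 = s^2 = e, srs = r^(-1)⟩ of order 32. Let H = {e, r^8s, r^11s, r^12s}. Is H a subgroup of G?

No

Closure fails: r^11s · r^12s = r^15 ∉ H. So H is not a subgroup.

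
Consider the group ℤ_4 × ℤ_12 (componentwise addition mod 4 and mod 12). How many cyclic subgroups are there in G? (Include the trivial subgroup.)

20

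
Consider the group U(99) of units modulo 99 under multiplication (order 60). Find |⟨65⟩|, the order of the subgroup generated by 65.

Compute successive powers of 65 mod 99: 65, 67, 98, 34, 32, 1; 65^6 ≡ 1 (mod 99).
So |⟨65⟩| = 6.

6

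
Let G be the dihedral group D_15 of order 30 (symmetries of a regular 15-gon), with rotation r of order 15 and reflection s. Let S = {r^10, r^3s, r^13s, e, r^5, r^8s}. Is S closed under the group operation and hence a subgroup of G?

|S| = 6 divides |G| = 30, consistent with Lagrange.
S contains the identity, every element's inverse is in S, and S is closed under ·: it is a subgroup.

Yes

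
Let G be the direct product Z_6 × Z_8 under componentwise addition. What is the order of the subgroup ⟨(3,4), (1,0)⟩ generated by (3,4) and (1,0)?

|⟨(3,4)⟩| = 2 and |⟨(1,0)⟩| = 6, so |H| is a multiple of lcm(2, 6) = 6 and divides |G| = 48.
Closing under the operation: H = {(0,0), (0,4), (1,0), (1,4), (2,0), (2,4), (3,0), (3,4), (4,0), (4,4), (5,0), (5,4)}, so |H| = 12.

12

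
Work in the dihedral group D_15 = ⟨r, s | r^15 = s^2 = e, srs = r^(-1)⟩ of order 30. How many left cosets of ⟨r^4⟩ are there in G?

2

|⟨r^4⟩| = 15 and |G| = 30.
By Lagrange, [G : H] = |G|/|H| = 30/15 = 2.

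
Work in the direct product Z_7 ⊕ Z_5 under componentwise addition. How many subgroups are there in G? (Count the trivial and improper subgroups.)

|G| = 35, so by Lagrange every subgroup order divides 35. Divisors: 1, 5, 7, 35.
Subgroups by order — order 1: 1; order 5: 1; order 7: 1; order 35: 1.
Total: 1 + 1 + 1 + 1 = 4.

4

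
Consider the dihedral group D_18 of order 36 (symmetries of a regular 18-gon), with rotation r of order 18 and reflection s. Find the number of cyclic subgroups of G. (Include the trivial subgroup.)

A cyclic subgroup of order d is generated by each of its φ(d) elements of order d, so the cyclic subgroups of order d number (#elements of order d)/φ(d).
Cyclic subgroups by order — order 1: 1; order 2: 19; order 3: 1; order 6: 1; order 9: 1; order 18: 1.
Total: 24.

24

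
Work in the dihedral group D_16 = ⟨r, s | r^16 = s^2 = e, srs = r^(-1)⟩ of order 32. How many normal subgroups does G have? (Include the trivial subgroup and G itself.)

8

G has 36 subgroups. Checking conjugation-invariance by order — order 1: 1/1 normal; order 2: 1/17 normal; order 4: 1/9 normal; order 8: 1/5 normal; order 16: 3/3 normal; order 32: 1/1 normal.
Total normal subgroups: 8.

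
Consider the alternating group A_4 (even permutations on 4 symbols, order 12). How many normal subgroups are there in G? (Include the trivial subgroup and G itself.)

3

G has 10 subgroups. Checking conjugation-invariance by order — order 1: 1/1 normal; order 2: 0/3 normal; order 3: 0/4 normal; order 4: 1/1 normal; order 12: 1/1 normal.
Total normal subgroups: 3.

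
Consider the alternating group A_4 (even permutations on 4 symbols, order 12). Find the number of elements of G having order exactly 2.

3

The elements of order 2 are: (1 2)(3 4), (1 3)(2 4), (1 4)(2 3).
That's 3.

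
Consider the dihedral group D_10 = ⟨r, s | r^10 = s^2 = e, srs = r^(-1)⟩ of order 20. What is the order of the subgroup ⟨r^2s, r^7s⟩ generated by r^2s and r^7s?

|⟨r^2s⟩| = 2 and |⟨r^7s⟩| = 2, so |H| is a multiple of lcm(2, 2) = 2 and divides |G| = 20.
Closing under the operation: H = {e, r^5, r^2s, r^7s}, so |H| = 4.

4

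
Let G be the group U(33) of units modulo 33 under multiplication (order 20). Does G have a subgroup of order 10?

10 | 20. A subgroup of order 10 is {1, 4, 7, 10, 13, 16, 19, 25, 28, 31}.

Yes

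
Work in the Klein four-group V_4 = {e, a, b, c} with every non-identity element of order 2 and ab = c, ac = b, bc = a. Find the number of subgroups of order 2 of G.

|G| = 4 and 2 | 4, so subgroups of order 2 are possible by Lagrange.
The subgroups of order 2 are: {e, a}; {e, b}; {e, c}.
So G has 3 subgroups of order 2.

3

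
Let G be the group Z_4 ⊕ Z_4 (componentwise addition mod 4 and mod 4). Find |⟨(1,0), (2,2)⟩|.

|⟨(1,0)⟩| = 4 and |⟨(2,2)⟩| = 2, so |H| is a multiple of lcm(4, 2) = 4 and divides |G| = 16.
Closing under the operation: H = {(0,0), (0,2), (1,0), (1,2), (2,0), (2,2), (3,0), (3,2)}, so |H| = 8.

8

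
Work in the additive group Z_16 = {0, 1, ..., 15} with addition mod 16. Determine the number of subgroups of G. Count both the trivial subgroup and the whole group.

Subgroups of the cyclic group Z_16 correspond bijectively to divisors of 16.
Divisors of 16: 1, 2, 4, 8, 16.
So Z_16 has 5 subgroups.

5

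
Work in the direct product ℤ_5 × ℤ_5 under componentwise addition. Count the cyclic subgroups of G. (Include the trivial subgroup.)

7

Each element a generates a cyclic subgroup ⟨a⟩; distinct elements may generate the same one (a cyclic group of order d has φ(d) generators).
Cyclic subgroups by order — order 1: 1; order 5: 6.
Total: 7.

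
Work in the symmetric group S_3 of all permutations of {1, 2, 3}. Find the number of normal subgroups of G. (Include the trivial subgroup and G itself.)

G has 6 subgroups. Checking conjugation-invariance by order — order 1: 1/1 normal; order 2: 0/3 normal; order 3: 1/1 normal; order 6: 1/1 normal.
Total normal subgroups: 3.

3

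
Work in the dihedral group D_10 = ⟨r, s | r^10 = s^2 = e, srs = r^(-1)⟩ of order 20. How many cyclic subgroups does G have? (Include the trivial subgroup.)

A cyclic subgroup of order d is generated by each of its φ(d) elements of order d, so the cyclic subgroups of order d number (#elements of order d)/φ(d).
Cyclic subgroups by order — order 1: 1; order 2: 11; order 5: 1; order 10: 1.
Total: 14.

14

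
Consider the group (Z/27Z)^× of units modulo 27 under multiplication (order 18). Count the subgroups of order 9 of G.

1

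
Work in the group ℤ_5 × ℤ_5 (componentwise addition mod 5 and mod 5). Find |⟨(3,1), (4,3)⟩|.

|⟨(3,1)⟩| = 5 and |⟨(4,3)⟩| = 5, so |H| is a multiple of lcm(5, 5) = 5 and divides |G| = 25.
Closing under the operation: H = {(0,0), (1,2), (2,4), (3,1), (4,3)}, so |H| = 5.

5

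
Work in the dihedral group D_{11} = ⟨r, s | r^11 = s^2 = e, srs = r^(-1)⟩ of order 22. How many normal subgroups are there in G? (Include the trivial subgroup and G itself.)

G has 14 subgroups. Checking conjugation-invariance by order — order 1: 1/1 normal; order 2: 0/11 normal; order 11: 1/1 normal; order 22: 1/1 normal.
Total normal subgroups: 3.

3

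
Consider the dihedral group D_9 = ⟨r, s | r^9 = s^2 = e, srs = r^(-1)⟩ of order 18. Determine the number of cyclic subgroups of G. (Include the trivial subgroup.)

12

Each element a generates a cyclic subgroup ⟨a⟩; distinct elements may generate the same one (a cyclic group of order d has φ(d) generators).
Cyclic subgroups by order — order 1: 1; order 2: 9; order 3: 1; order 9: 1.
Total: 12.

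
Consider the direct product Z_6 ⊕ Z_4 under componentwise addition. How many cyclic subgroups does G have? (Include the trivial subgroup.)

12

Group the elements of G by the cyclic subgroup they generate; each cyclic subgroup of order d accounts for φ(d) elements.
Cyclic subgroups by order — order 1: 1; order 2: 3; order 3: 1; order 4: 2; order 6: 3; order 12: 2.
Total: 12.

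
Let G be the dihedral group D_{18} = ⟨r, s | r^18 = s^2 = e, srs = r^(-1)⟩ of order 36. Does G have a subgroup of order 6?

Yes

6 | 36. A subgroup of order 6 is {e, r^6, r^12, r^4s, r^10s, r^16s}.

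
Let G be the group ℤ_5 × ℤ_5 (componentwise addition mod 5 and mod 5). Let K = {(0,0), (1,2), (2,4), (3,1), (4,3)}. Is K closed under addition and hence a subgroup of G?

|K| = 5 divides |G| = 25, consistent with Lagrange.
K contains the identity, every element's inverse is in K, and K is closed under +: it is a subgroup.
In fact K = ⟨(4,3)⟩.

Yes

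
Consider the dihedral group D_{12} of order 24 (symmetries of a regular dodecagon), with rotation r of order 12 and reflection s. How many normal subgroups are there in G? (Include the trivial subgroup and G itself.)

9

G has 34 subgroups. Checking conjugation-invariance by order — order 1: 1/1 normal; order 2: 1/13 normal; order 3: 1/1 normal; order 4: 1/7 normal; order 6: 1/5 normal; order 8: 0/3 normal; order 12: 3/3 normal; order 24: 1/1 normal.
Total normal subgroups: 9.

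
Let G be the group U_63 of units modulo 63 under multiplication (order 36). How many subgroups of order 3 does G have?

4

|G| = 36 and 3 | 36, so subgroups of order 3 are possible by Lagrange.
The subgroups of order 3 are: {1, 4, 16}; {1, 22, 43}; {1, 25, 58}; {1, 37, 46}.
So G has 4 subgroups of order 3.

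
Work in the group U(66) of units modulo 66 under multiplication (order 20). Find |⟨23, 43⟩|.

|⟨23⟩| = 2 and |⟨43⟩| = 2, so |H| is a multiple of lcm(2, 2) = 2 and divides |G| = 20.
Closing under the operation: H = {1, 23, 43, 65}, so |H| = 4.

4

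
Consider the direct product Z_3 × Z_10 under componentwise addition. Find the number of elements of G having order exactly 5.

An element (a,b) has order lcm(ord(a), ord(b)); count pairs with lcm equal to 5.
Enumerating gives 4 such elements.

4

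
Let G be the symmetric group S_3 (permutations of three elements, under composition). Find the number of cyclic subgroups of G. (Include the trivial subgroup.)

5

A cyclic subgroup of order d is generated by each of its φ(d) elements of order d, so the cyclic subgroups of order d number (#elements of order d)/φ(d).
Cyclic subgroups by order — order 1: 1; order 2: 3; order 3: 1.
Total: 5.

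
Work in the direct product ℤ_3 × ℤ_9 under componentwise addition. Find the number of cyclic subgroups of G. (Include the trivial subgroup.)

A cyclic subgroup of order d is generated by each of its φ(d) elements of order d, so the cyclic subgroups of order d number (#elements of order d)/φ(d).
Cyclic subgroups by order — order 1: 1; order 3: 4; order 9: 3.
Total: 8.

8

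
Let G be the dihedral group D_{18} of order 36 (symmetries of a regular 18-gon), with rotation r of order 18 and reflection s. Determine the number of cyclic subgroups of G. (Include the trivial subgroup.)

A cyclic subgroup of order d is generated by each of its φ(d) elements of order d, so the cyclic subgroups of order d number (#elements of order d)/φ(d).
Cyclic subgroups by order — order 1: 1; order 2: 19; order 3: 1; order 6: 1; order 9: 1; order 18: 1.
Total: 24.

24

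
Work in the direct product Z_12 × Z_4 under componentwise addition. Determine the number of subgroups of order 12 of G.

|G| = 48 and 12 | 48, so subgroups of order 12 are possible by Lagrange.
The subgroups of order 12 are: {(0,0), (0,1), (0,2), (0,3), (4,0), (4,1), (4,2), (4,3), (8,0), (8,1), (8,2), (8,3)}; {(0,0), (0,2), (2,0), (2,2), (4,0), (4,2), (6,0), (6,2), (8,0), (8,2), (10,0), (10,2)}; {(0,0), (0,2), (2,1), (2,3), (4,0), (4,2), (6,1), (6,3), (8,0), (8,2), (10,1), (10,3)}; {(0,0), (1,0), (2,0), (3,0), (4,0), (5,0), (6,0), (7,0), (8,0), (9,0), (10,0), (11,0)}; … (7 in all).
So G has 7 subgroups of order 12.

7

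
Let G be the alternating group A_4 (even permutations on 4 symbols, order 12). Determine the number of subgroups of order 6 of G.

|G| = 12 and 6 | 12, so subgroups of order 6 are possible by Lagrange.
Checking all subgroups of G, none has order 6.
So G has 0 subgroups of order 6.

0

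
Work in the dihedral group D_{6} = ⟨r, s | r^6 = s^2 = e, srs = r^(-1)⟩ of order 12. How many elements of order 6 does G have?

2

The elements of order 6 are: r, r^5.
That's 2.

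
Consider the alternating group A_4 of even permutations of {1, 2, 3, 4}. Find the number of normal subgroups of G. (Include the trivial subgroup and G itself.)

3

G has 10 subgroups. Checking conjugation-invariance by order — order 1: 1/1 normal; order 2: 0/3 normal; order 3: 0/4 normal; order 4: 1/1 normal; order 12: 1/1 normal.
Total normal subgroups: 3.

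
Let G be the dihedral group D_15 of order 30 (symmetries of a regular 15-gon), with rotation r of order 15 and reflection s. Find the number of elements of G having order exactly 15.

8

The elements of order 15 are: r, r^2, r^4, r^7, r^8, r^11, r^13, r^14.
That's 8.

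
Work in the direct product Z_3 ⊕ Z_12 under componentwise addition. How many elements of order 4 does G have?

An element (a,b) has order lcm(ord(a), ord(b)); count pairs with lcm equal to 4.
Enumerating gives 2 such elements.

2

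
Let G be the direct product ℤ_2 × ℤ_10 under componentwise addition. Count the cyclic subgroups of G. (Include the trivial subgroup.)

A cyclic subgroup of order d is generated by each of its φ(d) elements of order d, so the cyclic subgroups of order d number (#elements of order d)/φ(d).
Cyclic subgroups by order — order 1: 1; order 2: 3; order 5: 1; order 10: 3.
Total: 8.

8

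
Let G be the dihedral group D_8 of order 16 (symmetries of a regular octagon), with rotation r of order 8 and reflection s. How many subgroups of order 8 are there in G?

3

|G| = 16 and 8 | 16, so subgroups of order 8 are possible by Lagrange.
The subgroups of order 8 are: {e, r, r^2, r^3, r^4, r^5, r^6, r^7}; {e, r^2, r^4, r^6, s, r^2s, r^4s, r^6s}; {e, r^2, r^4, r^6, rs, r^3s, r^5s, r^7s}.
So G has 3 subgroups of order 8.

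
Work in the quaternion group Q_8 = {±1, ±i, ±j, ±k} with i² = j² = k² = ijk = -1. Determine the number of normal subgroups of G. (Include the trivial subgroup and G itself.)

6

G has 6 subgroups. Checking conjugation-invariance by order — order 1: 1/1 normal; order 2: 1/1 normal; order 4: 3/3 normal; order 8: 1/1 normal.
Total normal subgroups: 6.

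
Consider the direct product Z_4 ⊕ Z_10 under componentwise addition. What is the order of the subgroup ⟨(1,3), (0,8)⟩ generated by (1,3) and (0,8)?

|⟨(1,3)⟩| = 20 and |⟨(0,8)⟩| = 5, so |H| is a multiple of lcm(20, 5) = 20 and divides |G| = 40.
Closing under the operation: H = {(0,0), (0,2), (0,4), (0,6), (0,8), (1,1), (1,3), (1,5), (1,7), (1,9), (2,0), (2,2), (2,4), (2,6), (2,8), (3,1), (3,3), (3,5), (3,7), (3,9)}, so |H| = 20.

20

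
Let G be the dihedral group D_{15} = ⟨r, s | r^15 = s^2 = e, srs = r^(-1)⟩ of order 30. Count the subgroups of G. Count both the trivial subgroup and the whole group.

|G| = 30, so by Lagrange every subgroup order divides 30. Divisors: 1, 2, 3, 5, 6, 10, 15, 30.
Subgroups by order — order 1: 1; order 2: 15; order 3: 1; order 5: 1; order 6: 5; order 10: 3; order 15: 1; order 30: 1.
Total: 1 + 15 + 1 + 1 + 5 + 3 + 1 + 1 = 28.

28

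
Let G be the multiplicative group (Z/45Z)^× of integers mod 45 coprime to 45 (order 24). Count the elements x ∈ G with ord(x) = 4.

4

The elements of order 4 are: 8, 17, 28, 37.
That's 4.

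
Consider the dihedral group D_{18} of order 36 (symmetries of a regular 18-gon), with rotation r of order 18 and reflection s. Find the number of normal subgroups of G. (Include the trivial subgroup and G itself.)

9

G has 45 subgroups. Checking conjugation-invariance by order — order 1: 1/1 normal; order 2: 1/19 normal; order 3: 1/1 normal; order 4: 0/9 normal; order 6: 1/7 normal; order 9: 1/1 normal; order 12: 0/3 normal; order 18: 3/3 normal; order 36: 1/1 normal.
Total normal subgroups: 9.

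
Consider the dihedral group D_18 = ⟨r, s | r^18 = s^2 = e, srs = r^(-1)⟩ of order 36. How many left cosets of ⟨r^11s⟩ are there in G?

18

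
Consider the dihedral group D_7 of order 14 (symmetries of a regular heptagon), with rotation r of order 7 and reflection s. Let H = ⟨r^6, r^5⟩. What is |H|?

7

|⟨r^6⟩| = 7 and |⟨r^5⟩| = 7, so |H| is a multiple of lcm(7, 7) = 7 and divides |G| = 14.
Closing under the operation: H = {e, r, r^2, r^3, r^4, r^5, r^6}, so |H| = 7.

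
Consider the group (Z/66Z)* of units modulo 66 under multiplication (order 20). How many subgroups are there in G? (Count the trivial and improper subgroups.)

10

|G| = 20, so by Lagrange every subgroup order divides 20. Divisors: 1, 2, 4, 5, 10, 20.
Subgroups by order — order 1: 1; order 2: 3; order 4: 1; order 5: 1; order 10: 3; order 20: 1.
Total: 1 + 3 + 1 + 1 + 3 + 1 = 10.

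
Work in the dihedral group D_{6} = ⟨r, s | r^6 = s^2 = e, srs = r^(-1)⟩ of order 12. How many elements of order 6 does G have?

The elements of order 6 are: r, r^5.
That's 2.

2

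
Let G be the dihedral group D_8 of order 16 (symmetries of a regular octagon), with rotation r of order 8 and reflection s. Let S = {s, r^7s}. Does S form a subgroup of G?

No

The identity e ∉ S, so S is not a subgroup.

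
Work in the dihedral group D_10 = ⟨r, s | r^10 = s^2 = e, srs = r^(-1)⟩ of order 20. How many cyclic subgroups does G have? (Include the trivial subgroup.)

Each element a generates a cyclic subgroup ⟨a⟩; distinct elements may generate the same one (a cyclic group of order d has φ(d) generators).
Cyclic subgroups by order — order 1: 1; order 2: 11; order 5: 1; order 10: 1.
Total: 14.

14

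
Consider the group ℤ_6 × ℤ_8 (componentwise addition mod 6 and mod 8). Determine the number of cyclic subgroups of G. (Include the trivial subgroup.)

16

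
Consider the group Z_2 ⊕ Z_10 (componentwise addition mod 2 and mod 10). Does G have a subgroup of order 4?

4 | 20. A subgroup of order 4 is {(0,0), (0,5), (1,0), (1,5)}.

Yes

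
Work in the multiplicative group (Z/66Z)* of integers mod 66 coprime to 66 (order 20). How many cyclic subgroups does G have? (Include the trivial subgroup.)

Each element a generates a cyclic subgroup ⟨a⟩; distinct elements may generate the same one (a cyclic group of order d has φ(d) generators).
Cyclic subgroups by order — order 1: 1; order 2: 3; order 5: 1; order 10: 3.
Total: 8.

8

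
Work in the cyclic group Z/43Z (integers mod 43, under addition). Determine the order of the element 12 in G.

43

In Z/43Z, the order of an element a is n/gcd(a, n).
gcd(12, 43) = 1, so |⟨12⟩| = 43/1 = 43.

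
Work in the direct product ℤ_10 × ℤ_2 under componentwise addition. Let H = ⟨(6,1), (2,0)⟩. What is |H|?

10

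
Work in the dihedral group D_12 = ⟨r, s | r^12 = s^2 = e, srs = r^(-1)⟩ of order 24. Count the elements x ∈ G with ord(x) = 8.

0

No element of G has order 8 (even though 8 | 24).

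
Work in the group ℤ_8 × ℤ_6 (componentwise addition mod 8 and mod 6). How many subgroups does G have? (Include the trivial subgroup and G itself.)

|G| = 48, so by Lagrange every subgroup order divides 48. Divisors: 1, 2, 3, 4, 6, 8, 12, 16, 24, 48.
Subgroups by order — order 1: 1; order 2: 3; order 3: 1; order 4: 3; order 6: 3; order 8: 3; order 12: 3; order 16: 1; order 24: 3; order 48: 1.
Total: 1 + 3 + 1 + 3 + 3 + 3 + 3 + 1 + 3 + 1 = 22.

22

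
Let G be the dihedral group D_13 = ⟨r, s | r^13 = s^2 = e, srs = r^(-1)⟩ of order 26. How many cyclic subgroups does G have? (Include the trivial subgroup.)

Group the elements of G by the cyclic subgroup they generate; each cyclic subgroup of order d accounts for φ(d) elements.
Cyclic subgroups by order — order 1: 1; order 2: 13; order 13: 1.
Total: 15.

15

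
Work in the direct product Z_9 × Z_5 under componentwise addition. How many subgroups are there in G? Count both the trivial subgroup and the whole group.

6

|G| = 45, so by Lagrange every subgroup order divides 45. Divisors: 1, 3, 5, 9, 15, 45.
Subgroups by order — order 1: 1; order 3: 1; order 5: 1; order 9: 1; order 15: 1; order 45: 1.
Total: 1 + 1 + 1 + 1 + 1 + 1 = 6.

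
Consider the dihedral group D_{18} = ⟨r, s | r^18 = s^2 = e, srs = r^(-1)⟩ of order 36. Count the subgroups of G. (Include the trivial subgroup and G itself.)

45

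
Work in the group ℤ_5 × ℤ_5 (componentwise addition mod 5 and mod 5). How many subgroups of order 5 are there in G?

6

|G| = 25 and 5 | 25, so subgroups of order 5 are possible by Lagrange.
The subgroups of order 5 are: {(0,0), (0,1), (0,2), (0,3), (0,4)}; {(0,0), (1,0), (2,0), (3,0), (4,0)}; {(0,0), (1,1), (2,2), (3,3), (4,4)}; {(0,0), (1,2), (2,4), (3,1), (4,3)}; … (6 in all).
So G has 6 subgroups of order 5.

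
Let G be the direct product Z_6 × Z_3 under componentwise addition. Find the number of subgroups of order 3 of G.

|G| = 18 and 3 | 18, so subgroups of order 3 are possible by Lagrange.
The subgroups of order 3 are: {(0,0), (0,1), (0,2)}; {(0,0), (2,0), (4,0)}; {(0,0), (2,1), (4,2)}; {(0,0), (2,2), (4,1)}.
So G has 4 subgroups of order 3.

4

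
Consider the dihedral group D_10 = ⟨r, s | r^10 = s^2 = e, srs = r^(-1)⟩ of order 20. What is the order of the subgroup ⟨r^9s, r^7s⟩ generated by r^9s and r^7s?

10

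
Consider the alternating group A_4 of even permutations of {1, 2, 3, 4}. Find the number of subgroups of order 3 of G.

|G| = 12 and 3 | 12, so subgroups of order 3 are possible by Lagrange.
The subgroups of order 3 are: {e, (1 2 3), (1 3 2)}; {e, (1 2 4), (1 4 2)}; {e, (1 3 4), (1 4 3)}; {e, (2 3 4), (2 4 3)}.
So G has 4 subgroups of order 3.

4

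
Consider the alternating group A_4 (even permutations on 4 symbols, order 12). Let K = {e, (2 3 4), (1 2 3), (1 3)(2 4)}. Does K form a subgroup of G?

(1 2 3) ∈ K but its inverse (1 3 2) ∉ K, so K is not a subgroup.

No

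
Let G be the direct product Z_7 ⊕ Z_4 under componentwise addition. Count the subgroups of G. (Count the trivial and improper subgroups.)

6

|G| = 28, so by Lagrange every subgroup order divides 28. Divisors: 1, 2, 4, 7, 14, 28.
Subgroups by order — order 1: 1; order 2: 1; order 4: 1; order 7: 1; order 14: 1; order 28: 1.
Total: 1 + 1 + 1 + 1 + 1 + 1 = 6.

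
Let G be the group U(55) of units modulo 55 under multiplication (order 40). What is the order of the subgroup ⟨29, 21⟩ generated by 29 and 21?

|⟨29⟩| = 10 and |⟨21⟩| = 2, so |H| is a multiple of lcm(10, 2) = 10 and divides |G| = 40.
Closing under the operation: H = {1, 4, 6, 9, 14, 16, 19, 21, 24, 26, 29, 31, 34, 36, 39, 41, 46, 49, 51, 54}, so |H| = 20.

20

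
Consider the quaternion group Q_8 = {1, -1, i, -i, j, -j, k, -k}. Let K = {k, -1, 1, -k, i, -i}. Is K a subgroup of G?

|K| = 6 does not divide |G| = 8, so by Lagrange K is not a subgroup.

No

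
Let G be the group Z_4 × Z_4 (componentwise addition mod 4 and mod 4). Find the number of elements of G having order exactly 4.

12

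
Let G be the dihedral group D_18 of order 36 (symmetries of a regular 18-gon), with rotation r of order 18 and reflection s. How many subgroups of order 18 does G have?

|G| = 36 and 18 | 36, so subgroups of order 18 are possible by Lagrange.
The subgroups of order 18 are: {e, r, r^2, r^3, r^4, r^5, r^6, r^7, r^8, r^9, r^10, r^11, r^12, r^13, r^14, r^15, r^16, r^17}; {e, r^2, r^4, r^6, r^8, r^10, r^12, r^14, r^16, s, r^2s, r^4s, r^6s, r^8s, r^10s, r^12s, r^14s, r^16s}; {e, r^2, r^4, r^6, r^8, r^10, r^12, r^14, r^16, rs, r^3s, r^5s, r^7s, r^9s, r^11s, r^13s, r^15s, r^17s}.
So G has 3 subgroups of order 18.

3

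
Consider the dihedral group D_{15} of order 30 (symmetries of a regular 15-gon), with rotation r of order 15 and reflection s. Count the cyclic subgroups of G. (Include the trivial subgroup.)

A cyclic subgroup of order d is generated by each of its φ(d) elements of order d, so the cyclic subgroups of order d number (#elements of order d)/φ(d).
Cyclic subgroups by order — order 1: 1; order 2: 15; order 3: 1; order 5: 1; order 15: 1.
Total: 19.

19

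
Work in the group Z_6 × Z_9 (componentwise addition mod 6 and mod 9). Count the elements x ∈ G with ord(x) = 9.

18

An element (a,b) has order lcm(ord(a), ord(b)); count pairs with lcm equal to 9.
Enumerating gives 18 such elements.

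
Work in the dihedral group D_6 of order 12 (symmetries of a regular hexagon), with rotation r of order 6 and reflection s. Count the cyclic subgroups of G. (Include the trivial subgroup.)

10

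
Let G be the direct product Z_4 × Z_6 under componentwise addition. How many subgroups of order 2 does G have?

|G| = 24 and 2 | 24, so subgroups of order 2 are possible by Lagrange.
The subgroups of order 2 are: {(0,0), (0,3)}; {(0,0), (2,0)}; {(0,0), (2,3)}.
So G has 3 subgroups of order 2.

3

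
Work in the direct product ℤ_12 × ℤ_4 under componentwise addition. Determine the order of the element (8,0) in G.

The order of (8,0) in Z_12 × Z_4 is lcm(ord(8) in Z_12, ord(0) in Z_4).
ord(8) = 3 and ord(0) = 1, so |⟨(8,0)⟩| = lcm(3, 1) = 3.

3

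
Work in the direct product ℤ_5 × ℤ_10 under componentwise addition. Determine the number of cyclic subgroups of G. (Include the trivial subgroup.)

A cyclic subgroup of order d is generated by each of its φ(d) elements of order d, so the cyclic subgroups of order d number (#elements of order d)/φ(d).
Cyclic subgroups by order — order 1: 1; order 2: 1; order 5: 6; order 10: 6.
Total: 14.

14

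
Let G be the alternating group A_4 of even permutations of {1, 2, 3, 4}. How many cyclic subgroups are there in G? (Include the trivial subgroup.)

8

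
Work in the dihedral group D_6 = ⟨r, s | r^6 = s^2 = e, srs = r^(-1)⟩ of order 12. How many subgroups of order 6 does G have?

|G| = 12 and 6 | 12, so subgroups of order 6 are possible by Lagrange.
The subgroups of order 6 are: {e, r, r^2, r^3, r^4, r^5}; {e, r^2, r^4, s, r^2s, r^4s}; {e, r^2, r^4, rs, r^3s, r^5s}.
So G has 3 subgroups of order 6.

3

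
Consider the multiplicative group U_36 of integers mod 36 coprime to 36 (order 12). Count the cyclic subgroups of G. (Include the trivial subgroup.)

8

Each element a generates a cyclic subgroup ⟨a⟩; distinct elements may generate the same one (a cyclic group of order d has φ(d) generators).
Cyclic subgroups by order — order 1: 1; order 2: 3; order 3: 1; order 6: 3.
Total: 8.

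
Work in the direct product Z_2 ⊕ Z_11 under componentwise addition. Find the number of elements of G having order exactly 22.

An element (a,b) has order lcm(ord(a), ord(b)); count pairs with lcm equal to 22.
Enumerating gives 10 such elements.

10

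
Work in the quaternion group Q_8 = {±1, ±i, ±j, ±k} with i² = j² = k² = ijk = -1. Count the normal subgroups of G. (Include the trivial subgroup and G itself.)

6

G has 6 subgroups. Checking conjugation-invariance by order — order 1: 1/1 normal; order 2: 1/1 normal; order 4: 3/3 normal; order 8: 1/1 normal.
Total normal subgroups: 6.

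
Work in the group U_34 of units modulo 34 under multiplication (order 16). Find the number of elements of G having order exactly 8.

4

The elements of order 8 are: 9, 15, 19, 25.
That's 4.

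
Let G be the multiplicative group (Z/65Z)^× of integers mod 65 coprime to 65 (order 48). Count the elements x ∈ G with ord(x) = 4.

Enumerating element orders in G gives 12 elements of order 4.

12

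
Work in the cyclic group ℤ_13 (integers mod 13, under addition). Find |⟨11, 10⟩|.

13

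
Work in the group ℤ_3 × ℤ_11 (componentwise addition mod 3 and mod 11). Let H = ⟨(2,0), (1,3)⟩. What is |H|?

33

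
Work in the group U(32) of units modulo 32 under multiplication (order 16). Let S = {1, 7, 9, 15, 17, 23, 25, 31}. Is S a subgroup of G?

Yes

|S| = 8 divides |G| = 16, consistent with Lagrange.
S contains the identity, every element's inverse is in S, and S is closed under ·: it is a subgroup.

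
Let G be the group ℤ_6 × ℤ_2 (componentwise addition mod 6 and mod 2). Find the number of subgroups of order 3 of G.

|G| = 12 and 3 | 12, so subgroups of order 3 are possible by Lagrange.
The subgroups of order 3 are: {(0,0), (2,0), (4,0)}.
So G has 1 subgroup of order 3.

1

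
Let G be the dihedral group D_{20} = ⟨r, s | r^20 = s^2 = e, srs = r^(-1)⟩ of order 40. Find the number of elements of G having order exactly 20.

8

The elements of order 20 are: r, r^3, r^7, r^9, r^11, r^13, r^17, r^19.
That's 8.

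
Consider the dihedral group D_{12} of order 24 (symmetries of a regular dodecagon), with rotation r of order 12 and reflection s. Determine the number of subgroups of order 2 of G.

13

|G| = 24 and 2 | 24, so subgroups of order 2 are possible by Lagrange.
The subgroups of order 2 are: {e, r^10s}; {e, r^11s}; {e, r^2s}; {e, r^3s}; … (13 in all).
So G has 13 subgroups of order 2.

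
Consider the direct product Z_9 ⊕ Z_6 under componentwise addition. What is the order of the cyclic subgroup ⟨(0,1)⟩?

6

The order of (0,1) in Z_9 × Z_6 is lcm(ord(0) in Z_9, ord(1) in Z_6).
ord(0) = 1 and ord(1) = 6, so |⟨(0,1)⟩| = lcm(1, 6) = 6.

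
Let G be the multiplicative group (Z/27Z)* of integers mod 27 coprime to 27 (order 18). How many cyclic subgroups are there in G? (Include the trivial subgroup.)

6

Group the elements of G by the cyclic subgroup they generate; each cyclic subgroup of order d accounts for φ(d) elements.
Cyclic subgroups by order — order 1: 1; order 2: 1; order 3: 1; order 6: 1; order 9: 1; order 18: 1.
Total: 6.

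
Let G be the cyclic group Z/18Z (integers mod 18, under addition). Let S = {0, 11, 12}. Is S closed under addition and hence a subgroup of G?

11 ∈ S but its inverse 7 ∉ S, so S is not a subgroup.

No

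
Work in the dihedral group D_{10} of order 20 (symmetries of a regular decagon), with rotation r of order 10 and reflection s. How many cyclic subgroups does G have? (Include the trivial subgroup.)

14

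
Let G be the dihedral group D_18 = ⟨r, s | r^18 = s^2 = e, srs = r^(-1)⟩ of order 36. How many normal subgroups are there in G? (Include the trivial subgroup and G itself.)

G has 45 subgroups. Checking conjugation-invariance by order — order 1: 1/1 normal; order 2: 1/19 normal; order 3: 1/1 normal; order 4: 0/9 normal; order 6: 1/7 normal; order 9: 1/1 normal; order 12: 0/3 normal; order 18: 3/3 normal; order 36: 1/1 normal.
Total normal subgroups: 9.

9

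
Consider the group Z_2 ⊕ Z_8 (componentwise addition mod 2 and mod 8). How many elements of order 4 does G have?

An element (a,b) has order lcm(ord(a), ord(b)); count pairs with lcm equal to 4.
Enumerating gives 4 such elements.

4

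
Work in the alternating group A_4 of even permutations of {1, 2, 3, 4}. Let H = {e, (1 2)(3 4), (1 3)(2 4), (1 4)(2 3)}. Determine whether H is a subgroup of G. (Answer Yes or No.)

Yes

|H| = 4 divides |G| = 12, consistent with Lagrange.
H contains the identity, every element's inverse is in H, and H is closed under ∘: it is a subgroup.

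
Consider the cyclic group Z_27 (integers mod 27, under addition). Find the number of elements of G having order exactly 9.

In a cyclic group of order 27, the number of elements of order d (for d | 27) is φ(d).
φ(9) = 6.

6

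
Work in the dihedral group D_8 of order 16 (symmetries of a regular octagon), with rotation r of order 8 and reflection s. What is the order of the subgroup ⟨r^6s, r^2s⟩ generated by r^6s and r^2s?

|⟨r^6s⟩| = 2 and |⟨r^2s⟩| = 2, so |H| is a multiple of lcm(2, 2) = 2 and divides |G| = 16.
Closing under the operation: H = {e, r^4, r^2s, r^6s}, so |H| = 4.

4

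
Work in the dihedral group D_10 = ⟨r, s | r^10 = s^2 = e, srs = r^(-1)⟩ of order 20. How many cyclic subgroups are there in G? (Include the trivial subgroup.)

14

A cyclic subgroup of order d is generated by each of its φ(d) elements of order d, so the cyclic subgroups of order d number (#elements of order d)/φ(d).
Cyclic subgroups by order — order 1: 1; order 2: 11; order 5: 1; order 10: 1.
Total: 14.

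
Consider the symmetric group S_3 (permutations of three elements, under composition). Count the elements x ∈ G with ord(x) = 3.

2

The elements of order 3 are: (1 2 3), (1 3 2).
That's 2.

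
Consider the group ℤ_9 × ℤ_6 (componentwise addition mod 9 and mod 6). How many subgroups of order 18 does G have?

4

|G| = 54 and 18 | 54, so subgroups of order 18 are possible by Lagrange.
The subgroups of order 18 are: {(0,0), (0,1), (0,2), (0,3), (0,4), (0,5), (3,0), (3,1), (3,2), (3,3), (3,4), (3,5), (6,0), (6,1), (6,2), (6,3), (6,4), (6,5)}; {(0,0), (0,3), (1,0), (1,3), (2,0), (2,3), (3,0), (3,3), (4,0), (4,3), (5,0), (5,3), (6,0), (6,3), (7,0), (7,3), (8,0), (8,3)}; {(0,0), (0,3), (1,1), (1,4), (2,2), (2,5), (3,0), (3,3), (4,1), (4,4), (5,2), (5,5), (6,0), (6,3), (7,1), (7,4), (8,2), (8,5)}; {(0,0), (0,3), (1,2), (1,5), (2,1), (2,4), (3,0), (3,3), (4,2), (4,5), (5,1), (5,4), (6,0), (6,3), (7,2), (7,5), (8,1), (8,4)}.
So G has 4 subgroups of order 18.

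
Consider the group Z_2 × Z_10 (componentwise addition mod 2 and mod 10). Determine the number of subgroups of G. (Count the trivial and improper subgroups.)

10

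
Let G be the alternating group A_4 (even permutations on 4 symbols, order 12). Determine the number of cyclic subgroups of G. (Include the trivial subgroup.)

Group the elements of G by the cyclic subgroup they generate; each cyclic subgroup of order d accounts for φ(d) elements.
Cyclic subgroups by order — order 1: 1; order 2: 3; order 3: 4.
Total: 8.

8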